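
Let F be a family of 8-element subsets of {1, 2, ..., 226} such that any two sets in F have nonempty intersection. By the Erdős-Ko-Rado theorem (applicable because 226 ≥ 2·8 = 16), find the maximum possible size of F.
max |F| = C(225, 7) = 5271289966800

Erdős-Ko-Rado (1961): when n ≥ 2k, max |F| = C(n−1, k−1). The bound is attained by the star {A : i ∈ A} for any fixed i ∈ [n]. Here C(226−1, 8−1) = C(225, 7) = 5271289966800.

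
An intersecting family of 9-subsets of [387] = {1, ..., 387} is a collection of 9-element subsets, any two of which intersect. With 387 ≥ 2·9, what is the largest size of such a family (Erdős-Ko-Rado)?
max |F| = C(386, 8) = 11362362854289040

The Erdős-Ko-Rado theorem states: for n ≥ 2k, an intersecting family of k-subsets of an n-element set has size at most C(n − 1, k − 1), with equality for 'star' families {A ⊆ [n] : |A| = k, i ∈ A} (fix an element i). For n = 387, k = 9: C(386, 8) = 11362362854289040.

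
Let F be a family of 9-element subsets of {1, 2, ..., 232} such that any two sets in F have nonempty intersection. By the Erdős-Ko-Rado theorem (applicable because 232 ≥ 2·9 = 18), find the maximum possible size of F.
max |F| = C(231, 8) = 177891195843900

Erdős-Ko-Rado (1961): when n ≥ 2k, max |F| = C(n−1, k−1). The bound is attained by the star {A : i ∈ A} for any fixed i ∈ [n]. Here C(232−1, 9−1) = C(231, 8) = 177891195843900.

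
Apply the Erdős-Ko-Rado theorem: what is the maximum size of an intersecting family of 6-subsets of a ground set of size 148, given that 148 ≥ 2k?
max |F| = C(147, 5) = 534017484

Erdős-Ko-Rado (1961): when n ≥ 2k, max |F| = C(n−1, k−1). The bound is attained by the star {A : i ∈ A} for any fixed i ∈ [n]. Here C(148−1, 6−1) = C(147, 5) = 534017484.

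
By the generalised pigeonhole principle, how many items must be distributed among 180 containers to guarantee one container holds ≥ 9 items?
n = (9 − 1)·180 + 1 = 1441

By the generalised pigeonhole principle, to guarantee some box contains ≥ r objects we need more than (r − 1) · k objects total. Threshold: n = (r − 1) · k + 1. With r = 9 and k = 180: n = 8 · 180 + 1 = 1440 + 1 = 1441. For n = 1440 = 8 · 180, we can put exactly 8 objects in every box, avoiding 9 in any single one — so 1441 is tight.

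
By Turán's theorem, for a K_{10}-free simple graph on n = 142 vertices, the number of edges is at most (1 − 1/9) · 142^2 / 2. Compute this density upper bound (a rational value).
Turán density bound = (8/9) · 142^2/2 = 80656/9 ≈ 8961.7778

Turán's theorem: ex(n, K_{r+1}) is achieved by the complete r-partite Turán graph T(n, r) with parts as balanced as possible, and is at most (1 − 1/r) · n^2/2. For r = 9, n = 142: the density bound is (8/9) · 20164/2 = 80656/9 ≈ 8961.7778. The integer-valued extremum is e(T(142, 9)) = 8961, which is strictly less than the density bound 80656/9 since 9 ∤ 142 (the parts of T(142, 9) cannot all be equal).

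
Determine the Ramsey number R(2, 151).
R(2, 151) = 151

R(2, k) = k for all k ≥ 2: in a 2-colouring of K_k, either some edge is red (a red K_2) or all edges are blue (a blue K_k). And K_{150} coloured all-blue has no blue K_151, so R(2, 151) > 150. Hence R(2, 151) = 151.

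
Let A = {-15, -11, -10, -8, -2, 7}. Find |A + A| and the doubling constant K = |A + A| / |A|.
K = |A + A| / |A| = 20/6 = 10/3

Enumerate A + A = {a + b : a, b ∈ A}. With |A| = 6, there are |A|^2 = 36 ordered sum pairs; collecting distinct values, A + A = {-30, -26, -25, -23, -22, -21, -20, -19, -18, -17, -16, -13, -12, -10, -8, -4, -3, -1, 5, 14}, so |A + A| = 20. Thus K = 20/6 = 10/3. For comparison, the minimum possible |A + A| over all 6-element sets is 2·6 − 1 = 11 (so min K = 11/6), attained only by arithmetic progressions.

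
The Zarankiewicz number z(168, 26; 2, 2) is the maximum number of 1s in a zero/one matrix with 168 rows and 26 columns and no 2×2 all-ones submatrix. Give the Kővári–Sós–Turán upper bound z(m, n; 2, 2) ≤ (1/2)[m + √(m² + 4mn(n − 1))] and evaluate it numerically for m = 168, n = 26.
z(168, 26; 2, 2) ≤ (1/2)[168 + √(168² + 4·168·26·25)] = (1/2)[168 + √465024] = 424.9633

Kővári–Sós–Turán: let r_1, ..., r_168 be the row sums and z = Σ r_i the total number of 1s. Each pair of columns can share at most one row with both entries 1 (else a 2×2 all-ones block appears), so Σ_i C(r_i, 2) ≤ C(26, 2) = 325. By convexity Σ_i C(r_i, 2) ≥ 168·C(z/168, 2) = z(z − 168)/(2·168), giving z² − 168z − 168·26·25 ≤ 0 and hence z ≤ (1/2)[168 + √(28224 + 4·109200)] = (1/2)[168 + √465024] ≈ (1/2)(168 + 681.9267) = 424.9633.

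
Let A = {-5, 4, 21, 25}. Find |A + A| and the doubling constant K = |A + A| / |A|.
K = |A + A| / |A| = 10/4 = 5/2

Enumerate A + A = {a + b : a, b ∈ A}. With |A| = 4, there are |A|^2 = 16 ordered sum pairs; collecting distinct values, A + A = {-10, -1, 8, 16, 20, 25, 29, 42, 46, 50}, so |A + A| = 10. Thus K = 10/4 = 5/2. For comparison, the minimum possible |A + A| over all 4-element sets is 2·4 − 1 = 7 (so min K = 7/4), attained only by arithmetic progressions.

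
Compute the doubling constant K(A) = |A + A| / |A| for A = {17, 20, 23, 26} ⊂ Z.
K = |A + A| / |A| = 7/4

Enumerate A + A = {a + b : a, b ∈ A}. With |A| = 4, there are |A|^2 = 16 ordered sum pairs; collecting distinct values, A + A = {34, 37, 40, 43, 46, 49, 52}, so |A + A| = 7. Thus K = 7/4. Here |A + A| = 2|A| − 1 = 7, the minimum possible — so K = 7/4 is minimal, which holds iff A is an arithmetic progression.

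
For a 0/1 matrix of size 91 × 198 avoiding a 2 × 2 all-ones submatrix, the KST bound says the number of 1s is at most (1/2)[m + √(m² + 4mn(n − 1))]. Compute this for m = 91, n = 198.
z(91, 198; 2, 2) ≤ (1/2)[91 + √(91² + 4·91·198·197)] = (1/2)[91 + √14206465] = 1930.0732

Kővári–Sós–Turán: let r_1, ..., r_91 be the row sums and z = Σ r_i the total number of 1s. Each pair of columns can share at most one row with both entries 1 (else a 2×2 all-ones block appears), so Σ_i C(r_i, 2) ≤ C(198, 2) = 19503. By convexity Σ_i C(r_i, 2) ≥ 91·C(z/91, 2) = z(z − 91)/(2·91), giving z² − 91z − 91·198·197 ≤ 0 and hence z ≤ (1/2)[91 + √(8281 + 4·3549546)] = (1/2)[91 + √14206465] ≈ (1/2)(91 + 3769.1465) = 1930.0732.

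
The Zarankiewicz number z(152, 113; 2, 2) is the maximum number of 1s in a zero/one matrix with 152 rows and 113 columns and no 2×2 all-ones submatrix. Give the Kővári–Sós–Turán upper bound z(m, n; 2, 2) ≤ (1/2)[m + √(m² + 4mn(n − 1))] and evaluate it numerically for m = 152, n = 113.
z(152, 113; 2, 2) ≤ (1/2)[152 + √(152² + 4·152·113·112)] = (1/2)[152 + √7717952] = 1465.0601

Kővári–Sós–Turán: let r_1, ..., r_152 be the row sums and z = Σ r_i the total number of 1s. Each pair of columns can share at most one row with both entries 1 (else a 2×2 all-ones block appears), so Σ_i C(r_i, 2) ≤ C(113, 2) = 6328. By convexity Σ_i C(r_i, 2) ≥ 152·C(z/152, 2) = z(z − 152)/(2·152), giving z² − 152z − 152·113·112 ≤ 0 and hence z ≤ (1/2)[152 + √(23104 + 4·1923712)] = (1/2)[152 + √7717952] ≈ (1/2)(152 + 2778.1202) = 1465.0601.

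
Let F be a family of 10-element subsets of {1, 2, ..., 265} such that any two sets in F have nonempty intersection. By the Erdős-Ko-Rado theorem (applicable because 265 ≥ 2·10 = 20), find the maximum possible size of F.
max |F| = C(264, 9) = 14955617450039552

Erdős-Ko-Rado (1961): when n ≥ 2k, max |F| = C(n−1, k−1). The bound is attained by the star {A : i ∈ A} for any fixed i ∈ [n]. Here C(265−1, 10−1) = C(264, 9) = 14955617450039552.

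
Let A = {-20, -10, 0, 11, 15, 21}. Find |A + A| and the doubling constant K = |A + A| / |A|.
K = |A + A| / |A| = 18/6 = 3

Enumerate A + A = {a + b : a, b ∈ A}. With |A| = 6, there are |A|^2 = 36 ordered sum pairs; collecting distinct values, A + A = {-40, -30, -20, -10, -9, -5, 0, 1, 5, 11, 15, 21, 22, 26, 30, 32, 36, 42}, so |A + A| = 18. Thus K = 18/6 = 3. For comparison, the minimum possible |A + A| over all 6-element sets is 2·6 − 1 = 11 (so min K = 11/6), attained only by arithmetic progressions.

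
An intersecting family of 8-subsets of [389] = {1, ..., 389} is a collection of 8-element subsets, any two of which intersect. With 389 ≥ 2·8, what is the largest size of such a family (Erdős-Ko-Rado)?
max |F| = C(388, 7) = 248744535954816

Erdős-Ko-Rado (1961): when n ≥ 2k, max |F| = C(n−1, k−1). The bound is attained by the star {A : i ∈ A} for any fixed i ∈ [n]. Here C(389−1, 8−1) = C(388, 7) = 248744535954816.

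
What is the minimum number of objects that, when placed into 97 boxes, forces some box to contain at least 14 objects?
n = (14 − 1)·97 + 1 = 1262

By the generalised pigeonhole principle, to guarantee some box contains ≥ r objects we need more than (r − 1) · k objects total. Threshold: n = (r − 1) · k + 1. With r = 14 and k = 97: n = 13 · 97 + 1 = 1261 + 1 = 1262. For n = 1261 = 13 · 97, we can put exactly 13 objects in every box, avoiding 14 in any single one — so 1262 is tight.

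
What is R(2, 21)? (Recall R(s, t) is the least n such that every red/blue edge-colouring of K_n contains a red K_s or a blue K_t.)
R(2, 21) = 21

R(2, k) = k for all k ≥ 2: in a 2-colouring of K_k, either some edge is red (a red K_2) or all edges are blue (a blue K_k). And K_{20} coloured all-blue has no blue K_21, so R(2, 21) > 20. Hence R(2, 21) = 21.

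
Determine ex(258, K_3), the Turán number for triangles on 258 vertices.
ex(258, K_3) = ⌊258^2/4⌋ = 16641

Mantel (1907): a triangle-free graph on n vertices has at most ⌊n^2/4⌋ edges, with equality for the complete bipartite graph K_{⌊n/2⌋, ⌈n/2⌉}. For n = 258: ⌊258^2/4⌋ = ⌊66564/4⌋ = 16641. The extremal graph is K_{129, 129}, which has 129·129 = 16641 edges.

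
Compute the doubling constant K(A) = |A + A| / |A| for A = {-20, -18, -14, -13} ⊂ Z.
K = |A + A| / |A| = 10/4 = 5/2

Enumerate A + A = {a + b : a, b ∈ A}. With |A| = 4, there are |A|^2 = 16 ordered sum pairs; collecting distinct values, A + A = {-40, -38, -36, -34, -33, -32, -31, -28, -27, -26}, so |A + A| = 10. Thus K = 10/4 = 5/2. For comparison, the minimum possible |A + A| over all 4-element sets is 2·4 − 1 = 7 (so min K = 7/4), attained only by arithmetic progressions.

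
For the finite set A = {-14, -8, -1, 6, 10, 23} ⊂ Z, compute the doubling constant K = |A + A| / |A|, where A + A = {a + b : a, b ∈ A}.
K = |A + A| / |A| = 19/6

Enumerate A + A = {a + b : a, b ∈ A}. With |A| = 6, there are |A|^2 = 36 ordered sum pairs; collecting distinct values, A + A = {-28, -22, -16, -15, -9, -8, -4, -2, 2, 5, 9, 12, 15, 16, 20, 22, 29, 33, 46}, so |A + A| = 19. Thus K = 19/6. For comparison, the minimum possible |A + A| over all 6-element sets is 2·6 − 1 = 11 (so min K = 11/6), attained only by arithmetic progressions.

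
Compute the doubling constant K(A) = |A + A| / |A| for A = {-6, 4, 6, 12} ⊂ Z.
K = |A + A| / |A| = 10/4 = 5/2

Enumerate A + A = {a + b : a, b ∈ A}. With |A| = 4, there are |A|^2 = 16 ordered sum pairs; collecting distinct values, A + A = {-12, -2, 0, 6, 8, 10, 12, 16, 18, 24}, so |A + A| = 10. Thus K = 10/4 = 5/2. For comparison, the minimum possible |A + A| over all 4-element sets is 2·4 − 1 = 7 (so min K = 7/4), attained only by arithmetic progressions.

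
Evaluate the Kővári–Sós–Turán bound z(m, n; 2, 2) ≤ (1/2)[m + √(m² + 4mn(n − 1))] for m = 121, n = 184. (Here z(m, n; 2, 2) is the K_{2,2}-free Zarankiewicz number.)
z(121, 184; 2, 2) ≤ (1/2)[121 + √(121² + 4·121·184·183)] = (1/2)[121 + √16311889] = 2079.899

Kővári–Sós–Turán: let r_1, ..., r_121 be the row sums and z = Σ r_i the total number of 1s. Each pair of columns can share at most one row with both entries 1 (else a 2×2 all-ones block appears), so Σ_i C(r_i, 2) ≤ C(184, 2) = 16836. By convexity Σ_i C(r_i, 2) ≥ 121·C(z/121, 2) = z(z − 121)/(2·121), giving z² − 121z − 121·184·183 ≤ 0 and hence z ≤ (1/2)[121 + √(14641 + 4·4074312)] = (1/2)[121 + √16311889] ≈ (1/2)(121 + 4038.798) = 2079.899.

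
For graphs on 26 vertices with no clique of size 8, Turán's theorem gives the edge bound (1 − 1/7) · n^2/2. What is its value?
Turán density bound = (6/7) · 26^2/2 = 2028/7 ≈ 289.7143

Turán's theorem: ex(n, K_{r+1}) is achieved by the complete r-partite Turán graph T(n, r) with parts as balanced as possible, and is at most (1 − 1/r) · n^2/2. For r = 7, n = 26: the density bound is (6/7) · 676/2 = 2028/7 ≈ 289.7143. The integer-valued extremum is e(T(26, 7)) = 289, which is strictly less than the density bound 2028/7 since 7 ∤ 26 (the parts of T(26, 7) cannot all be equal).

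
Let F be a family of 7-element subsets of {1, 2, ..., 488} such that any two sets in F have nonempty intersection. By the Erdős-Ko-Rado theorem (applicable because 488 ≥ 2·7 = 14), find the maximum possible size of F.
max |F| = C(487, 6) = 17964453222639

Erdős-Ko-Rado (1961): when n ≥ 2k, max |F| = C(n−1, k−1). The bound is attained by the star {A : i ∈ A} for any fixed i ∈ [n]. Here C(488−1, 7−1) = C(487, 6) = 17964453222639.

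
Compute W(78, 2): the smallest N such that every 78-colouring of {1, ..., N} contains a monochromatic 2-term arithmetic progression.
W(78, 2) = 78 + 1 = 79

A 2-term AP is any pair of integers, so a monochromatic 2-AP exists iff some colour is used at least twice. With 78 colours, the colouring i ↦ i on {1, ..., 78} uses each colour once, avoiding any monochromatic pair, so W(78, 2) > 78. For {1, ..., 79}, pigeonhole forces two integers of the same colour, which form a monochromatic 2-AP. Hence W(78, 2) = 79.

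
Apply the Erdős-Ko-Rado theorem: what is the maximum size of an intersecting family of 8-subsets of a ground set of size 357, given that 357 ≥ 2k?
max |F| = C(356, 7) = 135501345064800

Erdős-Ko-Rado (1961): when n ≥ 2k, max |F| = C(n−1, k−1). The bound is attained by the star {A : i ∈ A} for any fixed i ∈ [n]. Here C(357−1, 8−1) = C(356, 7) = 135501345064800.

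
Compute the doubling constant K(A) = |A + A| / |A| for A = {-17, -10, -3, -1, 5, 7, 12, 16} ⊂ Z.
K = |A + A| / |A| = 31/8

Enumerate A + A = {a + b : a, b ∈ A}. With |A| = 8, there are |A|^2 = 64 ordered sum pairs; collecting distinct values, A + A = {-34, -27, -20, -18, -13, -12, -11, -10, -6, -5, -4, -3, -2, -1, 2, 4, 6, 9, 10, 11, 12, 13, 14, 15, 17, 19, 21, 23, 24, 28, 32}, so |A + A| = 31. Thus K = 31/8. For comparison, the minimum possible |A + A| over all 8-element sets is 2·8 − 1 = 15 (so min K = 15/8), attained only by arithmetic progressions.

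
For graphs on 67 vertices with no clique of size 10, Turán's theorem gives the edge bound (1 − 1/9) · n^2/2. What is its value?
Turán density bound = (8/9) · 67^2/2 = 17956/9 ≈ 1995.1111

Turán's theorem: ex(n, K_{r+1}) is achieved by the complete r-partite Turán graph T(n, r) with parts as balanced as possible, and is at most (1 − 1/r) · n^2/2. For r = 9, n = 67: the density bound is (8/9) · 4489/2 = 17956/9 ≈ 1995.1111. The integer-valued extremum is e(T(67, 9)) = 1994, which is strictly less than the density bound 17956/9 since 9 ∤ 67 (the parts of T(67, 9) cannot all be equal).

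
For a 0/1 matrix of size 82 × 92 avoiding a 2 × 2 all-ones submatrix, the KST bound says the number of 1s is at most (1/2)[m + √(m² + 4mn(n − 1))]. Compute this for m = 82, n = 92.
z(82, 92; 2, 2) ≤ (1/2)[82 + √(82² + 4·82·92·91)] = (1/2)[82 + √2752740] = 870.5692

Kővári–Sós–Turán: let r_1, ..., r_82 be the row sums and z = Σ r_i the total number of 1s. Each pair of columns can share at most one row with both entries 1 (else a 2×2 all-ones block appears), so Σ_i C(r_i, 2) ≤ C(92, 2) = 4186. By convexity Σ_i C(r_i, 2) ≥ 82·C(z/82, 2) = z(z − 82)/(2·82), giving z² − 82z − 82·92·91 ≤ 0 and hence z ≤ (1/2)[82 + √(6724 + 4·686504)] = (1/2)[82 + √2752740] ≈ (1/2)(82 + 1659.1383) = 870.5692.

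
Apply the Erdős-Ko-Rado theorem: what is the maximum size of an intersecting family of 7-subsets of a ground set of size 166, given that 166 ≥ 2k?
max |F| = C(165, 6) = 25564880880

Erdős-Ko-Rado (1961): when n ≥ 2k, max |F| = C(n−1, k−1). The bound is attained by the star {A : i ∈ A} for any fixed i ∈ [n]. Here C(166−1, 7−1) = C(165, 6) = 25564880880.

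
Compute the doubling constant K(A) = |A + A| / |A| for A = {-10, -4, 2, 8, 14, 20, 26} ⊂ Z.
K = |A + A| / |A| = 13/7

Enumerate A + A = {a + b : a, b ∈ A}. With |A| = 7, there are |A|^2 = 49 ordered sum pairs; collecting distinct values, A + A = {-20, -14, -8, -2, 4, 10, 16, 22, 28, 34, 40, 46, 52}, so |A + A| = 13. Thus K = 13/7. Here |A + A| = 2|A| − 1 = 13, the minimum possible — so K = 13/7 is minimal, which holds iff A is an arithmetic progression.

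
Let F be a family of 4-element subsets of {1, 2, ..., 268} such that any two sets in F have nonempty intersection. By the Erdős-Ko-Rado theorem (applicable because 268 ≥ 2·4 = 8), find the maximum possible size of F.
max |F| = C(267, 3) = 3136805

The Erdős-Ko-Rado theorem states: for n ≥ 2k, an intersecting family of k-subsets of an n-element set has size at most C(n − 1, k − 1), with equality for 'star' families {A ⊆ [n] : |A| = k, i ∈ A} (fix an element i). For n = 268, k = 4: C(267, 3) = 3136805.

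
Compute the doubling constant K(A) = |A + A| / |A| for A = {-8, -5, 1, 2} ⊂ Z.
K = |A + A| / |A| = 10/4 = 5/2

Enumerate A + A = {a + b : a, b ∈ A}. With |A| = 4, there are |A|^2 = 16 ordered sum pairs; collecting distinct values, A + A = {-16, -13, -10, -7, -6, -4, -3, 2, 3, 4}, so |A + A| = 10. Thus K = 10/4 = 5/2. For comparison, the minimum possible |A + A| over all 4-element sets is 2·4 − 1 = 7 (so min K = 7/4), attained only by arithmetic progressions.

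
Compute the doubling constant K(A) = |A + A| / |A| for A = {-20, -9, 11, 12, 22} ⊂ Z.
K = |A + A| / |A| = 14/5

Enumerate A + A = {a + b : a, b ∈ A}. With |A| = 5, there are |A|^2 = 25 ordered sum pairs; collecting distinct values, A + A = {-40, -29, -18, -9, -8, 2, 3, 13, 22, 23, 24, 33, 34, 44}, so |A + A| = 14. Thus K = 14/5. For comparison, the minimum possible |A + A| over all 5-element sets is 2·5 − 1 = 9 (so min K = 9/5), attained only by arithmetic progressions.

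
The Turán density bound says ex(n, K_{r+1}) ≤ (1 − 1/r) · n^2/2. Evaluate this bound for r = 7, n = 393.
Turán density bound = (6/7) · 393^2/2 = 463347/7 ≈ 66192.4286

Turán's theorem: ex(n, K_{r+1}) is achieved by the complete r-partite Turán graph T(n, r) with parts as balanced as possible, and is at most (1 − 1/r) · n^2/2. For r = 7, n = 393: the density bound is (6/7) · 154449/2 = 463347/7 ≈ 66192.4286. The integer-valued extremum is e(T(393, 7)) = 66192, which is strictly less than the density bound 463347/7 since 7 ∤ 393 (the parts of T(393, 7) cannot all be equal).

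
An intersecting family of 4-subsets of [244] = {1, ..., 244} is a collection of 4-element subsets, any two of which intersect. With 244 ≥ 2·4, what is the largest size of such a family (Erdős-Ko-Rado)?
max |F| = C(243, 3) = 2362041

The Erdős-Ko-Rado theorem states: for n ≥ 2k, an intersecting family of k-subsets of an n-element set has size at most C(n − 1, k − 1), with equality for 'star' families {A ⊆ [n] : |A| = k, i ∈ A} (fix an element i). For n = 244, k = 4: C(243, 3) = 2362041.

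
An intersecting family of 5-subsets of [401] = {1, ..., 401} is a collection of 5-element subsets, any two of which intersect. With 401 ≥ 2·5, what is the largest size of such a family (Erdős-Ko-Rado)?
max |F| = C(400, 4) = 1050739900

The Erdős-Ko-Rado theorem states: for n ≥ 2k, an intersecting family of k-subsets of an n-element set has size at most C(n − 1, k − 1), with equality for 'star' families {A ⊆ [n] : |A| = k, i ∈ A} (fix an element i). For n = 401, k = 5: C(400, 4) = 1050739900.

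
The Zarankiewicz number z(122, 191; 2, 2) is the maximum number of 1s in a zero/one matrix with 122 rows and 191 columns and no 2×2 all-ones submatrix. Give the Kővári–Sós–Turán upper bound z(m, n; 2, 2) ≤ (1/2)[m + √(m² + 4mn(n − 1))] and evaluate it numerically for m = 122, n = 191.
z(122, 191; 2, 2) ≤ (1/2)[122 + √(122² + 4·122·191·190)] = (1/2)[122 + √17724404] = 2166.0181

Kővári–Sós–Turán: let r_1, ..., r_122 be the row sums and z = Σ r_i the total number of 1s. Each pair of columns can share at most one row with both entries 1 (else a 2×2 all-ones block appears), so Σ_i C(r_i, 2) ≤ C(191, 2) = 18145. By convexity Σ_i C(r_i, 2) ≥ 122·C(z/122, 2) = z(z − 122)/(2·122), giving z² − 122z − 122·191·190 ≤ 0 and hence z ≤ (1/2)[122 + √(14884 + 4·4427380)] = (1/2)[122 + √17724404] ≈ (1/2)(122 + 4210.0361) = 2166.0181.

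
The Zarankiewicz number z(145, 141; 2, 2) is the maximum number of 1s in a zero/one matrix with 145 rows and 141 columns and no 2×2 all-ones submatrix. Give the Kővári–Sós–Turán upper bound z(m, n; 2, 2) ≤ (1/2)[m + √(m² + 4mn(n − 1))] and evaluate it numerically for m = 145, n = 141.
z(145, 141; 2, 2) ≤ (1/2)[145 + √(145² + 4·145·141·140)] = (1/2)[145 + √11470225] = 1765.886

Kővári–Sós–Turán: let r_1, ..., r_145 be the row sums and z = Σ r_i the total number of 1s. Each pair of columns can share at most one row with both entries 1 (else a 2×2 all-ones block appears), so Σ_i C(r_i, 2) ≤ C(141, 2) = 9870. By convexity Σ_i C(r_i, 2) ≥ 145·C(z/145, 2) = z(z − 145)/(2·145), giving z² − 145z − 145·141·140 ≤ 0 and hence z ≤ (1/2)[145 + √(21025 + 4·2862300)] = (1/2)[145 + √11470225] ≈ (1/2)(145 + 3386.7721) = 1765.886.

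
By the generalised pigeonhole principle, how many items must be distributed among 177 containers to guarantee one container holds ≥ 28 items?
n = (28 − 1)·177 + 1 = 4780

By the generalised pigeonhole principle, to guarantee some box contains ≥ r objects we need more than (r − 1) · k objects total. Threshold: n = (r − 1) · k + 1. With r = 28 and k = 177: n = 27 · 177 + 1 = 4779 + 1 = 4780. For n = 4779 = 27 · 177, we can put exactly 27 objects in every box, avoiding 28 in any single one — so 4780 is tight.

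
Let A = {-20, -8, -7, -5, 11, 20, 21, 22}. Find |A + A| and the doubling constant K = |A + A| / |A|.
K = |A + A| / |A| = 32/8 = 4

Enumerate A + A = {a + b : a, b ∈ A}. With |A| = 8, there are |A|^2 = 64 ordered sum pairs; collecting distinct values, A + A = {-40, -28, -27, -25, -16, -15, -14, -13, -12, -10, -9, 0, 1, 2, 3, 4, 6, 12, 13, 14, 15, 16, 17, 22, 31, 32, 33, 40, 41, 42, 43, 44}, so |A + A| = 32. Thus K = 32/8 = 4. For comparison, the minimum possible |A + A| over all 8-element sets is 2·8 − 1 = 15 (so min K = 15/8), attained only by arithmetic progressions.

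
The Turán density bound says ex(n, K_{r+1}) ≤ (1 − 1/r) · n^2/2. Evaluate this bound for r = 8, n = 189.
Turán density bound = (7/8) · 189^2/2 = 250047/16 ≈ 15627.9375

Turán's theorem: ex(n, K_{r+1}) is achieved by the complete r-partite Turán graph T(n, r) with parts as balanced as possible, and is at most (1 − 1/r) · n^2/2. For r = 8, n = 189: the density bound is (7/8) · 35721/2 = 250047/16 ≈ 15627.9375. The integer-valued extremum is e(T(189, 8)) = 15627, which is strictly less than the density bound 250047/16 since 8 ∤ 189 (the parts of T(189, 8) cannot all be equal).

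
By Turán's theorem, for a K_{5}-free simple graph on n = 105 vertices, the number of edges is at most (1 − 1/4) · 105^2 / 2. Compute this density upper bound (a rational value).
Turán density bound = (3/4) · 105^2/2 = 33075/8 ≈ 4134.375

Turán's theorem: ex(n, K_{r+1}) is achieved by the complete r-partite Turán graph T(n, r) with parts as balanced as possible, and is at most (1 − 1/r) · n^2/2. For r = 4, n = 105: the density bound is (3/4) · 11025/2 = 33075/8 ≈ 4134.375. The integer-valued extremum is e(T(105, 4)) = 4134, which is strictly less than the density bound 33075/8 since 4 ∤ 105 (the parts of T(105, 4) cannot all be equal).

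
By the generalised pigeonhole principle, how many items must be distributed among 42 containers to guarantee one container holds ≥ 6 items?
n = (6 − 1)·42 + 1 = 211

By the generalised pigeonhole principle, to guarantee some box contains ≥ r objects we need more than (r − 1) · k objects total. Threshold: n = (r − 1) · k + 1. With r = 6 and k = 42: n = 5 · 42 + 1 = 210 + 1 = 211. For n = 210 = 5 · 42, we can put exactly 5 objects in every box, avoiding 6 in any single one — so 211 is tight.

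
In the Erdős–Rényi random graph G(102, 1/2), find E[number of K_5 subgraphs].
E[# K_5] = C(102, 5) · (1/2)^C(5, 2) = 83291670 / 2^10 = 41645835/512 ≈ 81339.521484

For each 5-subset S of vertices (there are C(102, 5) = 83291670 such S), let X_S = 1 if S induces a K_5 (all C(5, 2) = 10 edges present). Then P(X_S = 1) = (1/2)^10 = 1/1024. By linearity of expectation, E[# K_5] = C(102, 5) · (1/2)^10 = 83291670 / 1024 = 41645835/512 ≈ 81339.521484.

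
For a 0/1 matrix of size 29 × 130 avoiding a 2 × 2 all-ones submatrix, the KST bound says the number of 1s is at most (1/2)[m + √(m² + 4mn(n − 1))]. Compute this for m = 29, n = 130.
z(29, 130; 2, 2) ≤ (1/2)[29 + √(29² + 4·29·130·129)] = (1/2)[29 + √1946161] = 712.0244

Kővári–Sós–Turán: let r_1, ..., r_29 be the row sums and z = Σ r_i the total number of 1s. Each pair of columns can share at most one row with both entries 1 (else a 2×2 all-ones block appears), so Σ_i C(r_i, 2) ≤ C(130, 2) = 8385. By convexity Σ_i C(r_i, 2) ≥ 29·C(z/29, 2) = z(z − 29)/(2·29), giving z² − 29z − 29·130·129 ≤ 0 and hence z ≤ (1/2)[29 + √(841 + 4·486330)] = (1/2)[29 + √1946161] ≈ (1/2)(29 + 1395.0487) = 712.0244.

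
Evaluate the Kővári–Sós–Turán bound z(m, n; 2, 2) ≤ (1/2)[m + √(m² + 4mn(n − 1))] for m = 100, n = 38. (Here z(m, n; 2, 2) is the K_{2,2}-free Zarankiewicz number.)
z(100, 38; 2, 2) ≤ (1/2)[100 + √(100² + 4·100·38·37)] = (1/2)[100 + √572400] = 428.2856

Kővári–Sós–Turán: let r_1, ..., r_100 be the row sums and z = Σ r_i the total number of 1s. Each pair of columns can share at most one row with both entries 1 (else a 2×2 all-ones block appears), so Σ_i C(r_i, 2) ≤ C(38, 2) = 703. By convexity Σ_i C(r_i, 2) ≥ 100·C(z/100, 2) = z(z − 100)/(2·100), giving z² − 100z − 100·38·37 ≤ 0 and hence z ≤ (1/2)[100 + √(10000 + 4·140600)] = (1/2)[100 + √572400] ≈ (1/2)(100 + 756.5712) = 428.2856.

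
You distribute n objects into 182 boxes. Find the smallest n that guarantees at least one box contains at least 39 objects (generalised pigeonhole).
n = (39 − 1)·182 + 1 = 6917

By the generalised pigeonhole principle, to guarantee some box contains ≥ r objects we need more than (r − 1) · k objects total. Threshold: n = (r − 1) · k + 1. With r = 39 and k = 182: n = 38 · 182 + 1 = 6916 + 1 = 6917. For n = 6916 = 38 · 182, we can put exactly 38 objects in every box, avoiding 39 in any single one — so 6917 is tight.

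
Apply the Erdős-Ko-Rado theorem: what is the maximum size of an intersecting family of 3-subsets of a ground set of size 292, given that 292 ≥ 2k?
max |F| = C(291, 2) = 42195

The Erdős-Ko-Rado theorem states: for n ≥ 2k, an intersecting family of k-subsets of an n-element set has size at most C(n − 1, k − 1), with equality for 'star' families {A ⊆ [n] : |A| = k, i ∈ A} (fix an element i). For n = 292, k = 3: C(291, 2) = 42195.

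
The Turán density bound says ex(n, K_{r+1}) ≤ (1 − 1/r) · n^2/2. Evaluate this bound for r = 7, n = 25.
Turán density bound = (6/7) · 25^2/2 = 1875/7 ≈ 267.8571

Turán's theorem: ex(n, K_{r+1}) is achieved by the complete r-partite Turán graph T(n, r) with parts as balanced as possible, and is at most (1 − 1/r) · n^2/2. For r = 7, n = 25: the density bound is (6/7) · 625/2 = 1875/7 ≈ 267.8571. The integer-valued extremum is e(T(25, 7)) = 267, which is strictly less than the density bound 1875/7 since 7 ∤ 25 (the parts of T(25, 7) cannot all be equal).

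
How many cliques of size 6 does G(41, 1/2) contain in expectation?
E[# K_6] = C(41, 6) · (1/2)^C(6, 2) = 4496388 / 2^15 = 1124097/8192 ≈ 137.218872

For each 6-subset S of vertices (there are C(41, 6) = 4496388 such S), let X_S = 1 if S induces a K_6 (all C(6, 2) = 15 edges present). Then P(X_S = 1) = (1/2)^15 = 1/32768. By linearity of expectation, E[# K_6] = C(41, 6) · (1/2)^15 = 4496388 / 32768 = 1124097/8192 ≈ 137.218872.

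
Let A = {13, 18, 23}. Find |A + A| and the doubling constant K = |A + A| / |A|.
K = |A + A| / |A| = 5/3

Enumerate A + A = {a + b : a, b ∈ A}. With |A| = 3, there are |A|^2 = 9 ordered sum pairs; collecting distinct values, A + A = {26, 31, 36, 41, 46}, so |A + A| = 5. Thus K = 5/3. Here |A + A| = 2|A| − 1 = 5, the minimum possible — so K = 5/3 is minimal, which holds iff A is an arithmetic progression.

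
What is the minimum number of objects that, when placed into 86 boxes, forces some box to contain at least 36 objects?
n = (36 − 1)·86 + 1 = 3011

By the generalised pigeonhole principle, to guarantee some box contains ≥ r objects we need more than (r − 1) · k objects total. Threshold: n = (r − 1) · k + 1. With r = 36 and k = 86: n = 35 · 86 + 1 = 3010 + 1 = 3011. For n = 3010 = 35 · 86, we can put exactly 35 objects in every box, avoiding 36 in any single one — so 3011 is tight.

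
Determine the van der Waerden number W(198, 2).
W(198, 2) = 198 + 1 = 199

A 2-term AP is any pair of integers, so a monochromatic 2-AP exists iff some colour is used at least twice. With 198 colours, the colouring i ↦ i on {1, ..., 198} uses each colour once, avoiding any monochromatic pair, so W(198, 2) > 198. For {1, ..., 199}, pigeonhole forces two integers of the same colour, which form a monochromatic 2-AP. Hence W(198, 2) = 199.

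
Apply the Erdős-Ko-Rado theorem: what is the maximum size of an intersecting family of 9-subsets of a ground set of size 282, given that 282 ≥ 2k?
max |F| = C(281, 8) = 871896500955975

Erdős-Ko-Rado (1961): when n ≥ 2k, max |F| = C(n−1, k−1). The bound is attained by the star {A : i ∈ A} for any fixed i ∈ [n]. Here C(282−1, 9−1) = C(281, 8) = 871896500955975.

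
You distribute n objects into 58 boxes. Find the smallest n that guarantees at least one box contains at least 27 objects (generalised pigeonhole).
n = (27 − 1)·58 + 1 = 1509

By the generalised pigeonhole principle, to guarantee some box contains ≥ r objects we need more than (r − 1) · k objects total. Threshold: n = (r − 1) · k + 1. With r = 27 and k = 58: n = 26 · 58 + 1 = 1508 + 1 = 1509. For n = 1508 = 26 · 58, we can put exactly 26 objects in every box, avoiding 27 in any single one — so 1509 is tight.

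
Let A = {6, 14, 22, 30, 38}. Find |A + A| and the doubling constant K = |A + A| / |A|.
K = |A + A| / |A| = 9/5

Enumerate A + A = {a + b : a, b ∈ A}. With |A| = 5, there are |A|^2 = 25 ordered sum pairs; collecting distinct values, A + A = {12, 20, 28, 36, 44, 52, 60, 68, 76}, so |A + A| = 9. Thus K = 9/5. Here |A + A| = 2|A| − 1 = 9, the minimum possible — so K = 9/5 is minimal, which holds iff A is an arithmetic progression.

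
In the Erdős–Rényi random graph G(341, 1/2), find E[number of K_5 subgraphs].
E[# K_5] = C(341, 5) · (1/2)^C(5, 2) = 37307689133 / 2^10 ≈ 36433290.168945

For each 5-subset S of vertices (there are C(341, 5) = 37307689133 such S), let X_S = 1 if S induces a K_5 (all C(5, 2) = 10 edges present). Then P(X_S = 1) = (1/2)^10 = 1/1024. By linearity of expectation, E[# K_5] = C(341, 5) · (1/2)^10 = 37307689133 / 1024 ≈ 36433290.168945.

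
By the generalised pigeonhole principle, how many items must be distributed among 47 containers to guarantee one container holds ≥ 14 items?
n = (14 − 1)·47 + 1 = 612

By the generalised pigeonhole principle, to guarantee some box contains ≥ r objects we need more than (r − 1) · k objects total. Threshold: n = (r − 1) · k + 1. With r = 14 and k = 47: n = 13 · 47 + 1 = 611 + 1 = 612. For n = 611 = 13 · 47, we can put exactly 13 objects in every box, avoiding 14 in any single one — so 612 is tight.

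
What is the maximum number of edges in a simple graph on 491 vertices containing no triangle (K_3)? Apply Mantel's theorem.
ex(491, K_3) = ⌊491^2/4⌋ = 60270

Mantel (1907): a triangle-free graph on n vertices has at most ⌊n^2/4⌋ edges, with equality for the complete bipartite graph K_{⌊n/2⌋, ⌈n/2⌉}. For n = 491: ⌊491^2/4⌋ = ⌊241081/4⌋ = 60270. The extremal graph is K_{245, 246}, which has 245·246 = 60270 edges.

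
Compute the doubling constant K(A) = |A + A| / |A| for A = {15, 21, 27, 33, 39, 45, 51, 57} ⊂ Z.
K = |A + A| / |A| = 15/8

Enumerate A + A = {a + b : a, b ∈ A}. With |A| = 8, there are |A|^2 = 64 ordered sum pairs; collecting distinct values, A + A = {30, 36, 42, 48, 54, 60, 66, 72, 78, 84, 90, 96, 102, 108, 114}, so |A + A| = 15. Thus K = 15/8. Here |A + A| = 2|A| − 1 = 15, the minimum possible — so K = 15/8 is minimal, which holds iff A is an arithmetic progression.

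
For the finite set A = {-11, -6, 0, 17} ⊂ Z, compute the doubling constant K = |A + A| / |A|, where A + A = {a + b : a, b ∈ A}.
K = |A + A| / |A| = 10/4 = 5/2

Enumerate A + A = {a + b : a, b ∈ A}. With |A| = 4, there are |A|^2 = 16 ordered sum pairs; collecting distinct values, A + A = {-22, -17, -12, -11, -6, 0, 6, 11, 17, 34}, so |A + A| = 10. Thus K = 10/4 = 5/2. For comparison, the minimum possible |A + A| over all 4-element sets is 2·4 − 1 = 7 (so min K = 7/4), attained only by arithmetic progressions.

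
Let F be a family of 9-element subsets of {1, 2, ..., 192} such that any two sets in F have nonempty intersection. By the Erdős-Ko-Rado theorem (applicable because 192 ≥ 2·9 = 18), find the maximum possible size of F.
max |F| = C(191, 8) = 37864323362745

Erdős-Ko-Rado (1961): when n ≥ 2k, max |F| = C(n−1, k−1). The bound is attained by the star {A : i ∈ A} for any fixed i ∈ [n]. Here C(192−1, 9−1) = C(191, 8) = 37864323362745.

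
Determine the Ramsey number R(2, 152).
R(2, 152) = 152

R(2, k) = k for all k ≥ 2: in a 2-colouring of K_k, either some edge is red (a red K_2) or all edges are blue (a blue K_k). And K_{151} coloured all-blue has no blue K_152, so R(2, 152) > 151. Hence R(2, 152) = 152.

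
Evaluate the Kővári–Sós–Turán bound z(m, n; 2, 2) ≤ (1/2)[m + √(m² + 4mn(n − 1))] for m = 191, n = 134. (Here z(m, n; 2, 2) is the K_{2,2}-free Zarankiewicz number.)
z(191, 134; 2, 2) ≤ (1/2)[191 + √(191² + 4·191·134·133)] = (1/2)[191 + √13652489] = 1942.9637

Kővári–Sós–Turán: let r_1, ..., r_191 be the row sums and z = Σ r_i the total number of 1s. Each pair of columns can share at most one row with both entries 1 (else a 2×2 all-ones block appears), so Σ_i C(r_i, 2) ≤ C(134, 2) = 8911. By convexity Σ_i C(r_i, 2) ≥ 191·C(z/191, 2) = z(z − 191)/(2·191), giving z² − 191z − 191·134·133 ≤ 0 and hence z ≤ (1/2)[191 + √(36481 + 4·3404002)] = (1/2)[191 + √13652489] ≈ (1/2)(191 + 3694.9275) = 1942.9637.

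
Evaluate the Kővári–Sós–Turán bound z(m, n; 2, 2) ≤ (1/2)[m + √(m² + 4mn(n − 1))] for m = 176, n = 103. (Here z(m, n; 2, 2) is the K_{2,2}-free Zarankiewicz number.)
z(176, 103; 2, 2) ≤ (1/2)[176 + √(176² + 4·176·103·102)] = (1/2)[176 + √7427200] = 1450.6445

Kővári–Sós–Turán: let r_1, ..., r_176 be the row sums and z = Σ r_i the total number of 1s. Each pair of columns can share at most one row with both entries 1 (else a 2×2 all-ones block appears), so Σ_i C(r_i, 2) ≤ C(103, 2) = 5253. By convexity Σ_i C(r_i, 2) ≥ 176·C(z/176, 2) = z(z − 176)/(2·176), giving z² − 176z − 176·103·102 ≤ 0 and hence z ≤ (1/2)[176 + √(30976 + 4·1849056)] = (1/2)[176 + √7427200] ≈ (1/2)(176 + 2725.289) = 1450.6445.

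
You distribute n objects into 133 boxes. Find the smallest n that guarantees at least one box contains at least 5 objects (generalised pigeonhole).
n = (5 − 1)·133 + 1 = 533

By the generalised pigeonhole principle, to guarantee some box contains ≥ r objects we need more than (r − 1) · k objects total. Threshold: n = (r − 1) · k + 1. With r = 5 and k = 133: n = 4 · 133 + 1 = 532 + 1 = 533. For n = 532 = 4 · 133, we can put exactly 4 objects in every box, avoiding 5 in any single one — so 533 is tight.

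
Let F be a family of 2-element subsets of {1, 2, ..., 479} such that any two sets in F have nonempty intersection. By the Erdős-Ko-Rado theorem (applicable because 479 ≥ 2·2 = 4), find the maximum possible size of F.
max |F| = C(478, 1) = 478

Erdős-Ko-Rado (1961): when n ≥ 2k, max |F| = C(n−1, k−1). The bound is attained by the star {A : i ∈ A} for any fixed i ∈ [n]. Here C(479−1, 2−1) = C(478, 1) = 478.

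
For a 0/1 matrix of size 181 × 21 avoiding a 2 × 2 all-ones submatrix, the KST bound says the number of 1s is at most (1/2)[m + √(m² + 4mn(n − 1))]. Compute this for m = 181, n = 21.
z(181, 21; 2, 2) ≤ (1/2)[181 + √(181² + 4·181·21·20)] = (1/2)[181 + √336841] = 380.69

Kővári–Sós–Turán: let r_1, ..., r_181 be the row sums and z = Σ r_i the total number of 1s. Each pair of columns can share at most one row with both entries 1 (else a 2×2 all-ones block appears), so Σ_i C(r_i, 2) ≤ C(21, 2) = 210. By convexity Σ_i C(r_i, 2) ≥ 181·C(z/181, 2) = z(z − 181)/(2·181), giving z² − 181z − 181·21·20 ≤ 0 and hence z ≤ (1/2)[181 + √(32761 + 4·76020)] = (1/2)[181 + √336841] ≈ (1/2)(181 + 580.38) = 380.69.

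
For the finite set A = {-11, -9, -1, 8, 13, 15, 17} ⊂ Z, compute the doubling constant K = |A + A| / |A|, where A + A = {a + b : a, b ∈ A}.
K = |A + A| / |A| = 24/7

Enumerate A + A = {a + b : a, b ∈ A}. With |A| = 7, there are |A|^2 = 49 ordered sum pairs; collecting distinct values, A + A = {-22, -20, -18, -12, -10, -3, -2, -1, 2, 4, 6, 7, 8, 12, 14, 16, 21, 23, 25, 26, 28, 30, 32, 34}, so |A + A| = 24. Thus K = 24/7. For comparison, the minimum possible |A + A| over all 7-element sets is 2·7 − 1 = 13 (so min K = 13/7), attained only by arithmetic progressions.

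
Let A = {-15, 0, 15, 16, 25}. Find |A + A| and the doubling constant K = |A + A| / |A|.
K = |A + A| / |A| = 14/5

Enumerate A + A = {a + b : a, b ∈ A}. With |A| = 5, there are |A|^2 = 25 ordered sum pairs; collecting distinct values, A + A = {-30, -15, 0, 1, 10, 15, 16, 25, 30, 31, 32, 40, 41, 50}, so |A + A| = 14. Thus K = 14/5. For comparison, the minimum possible |A + A| over all 5-element sets is 2·5 − 1 = 9 (so min K = 9/5), attained only by arithmetic progressions.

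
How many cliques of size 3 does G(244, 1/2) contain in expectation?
E[# K_3] = C(244, 3) · (1/2)^C(3, 2) = 2391444 / 2^3 = 597861/2 = 298930.5

For each 3-subset S of vertices (there are C(244, 3) = 2391444 such S), let X_S = 1 if S induces a K_3 (all C(3, 2) = 3 edges present). Then P(X_S = 1) = (1/2)^3 = 1/8. By linearity of expectation, E[# K_3] = C(244, 3) · (1/2)^3 = 2391444 / 8 = 597861/2 = 298930.5.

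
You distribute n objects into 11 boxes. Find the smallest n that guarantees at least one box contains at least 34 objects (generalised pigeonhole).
n = (34 − 1)·11 + 1 = 364

By the generalised pigeonhole principle, to guarantee some box contains ≥ r objects we need more than (r − 1) · k objects total. Threshold: n = (r − 1) · k + 1. With r = 34 and k = 11: n = 33 · 11 + 1 = 363 + 1 = 364. For n = 363 = 33 · 11, we can put exactly 33 objects in every box, avoiding 34 in any single one — so 364 is tight.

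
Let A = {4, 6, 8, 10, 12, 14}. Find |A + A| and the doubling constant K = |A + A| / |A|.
K = |A + A| / |A| = 11/6

Enumerate A + A = {a + b : a, b ∈ A}. With |A| = 6, there are |A|^2 = 36 ordered sum pairs; collecting distinct values, A + A = {8, 10, 12, 14, 16, 18, 20, 22, 24, 26, 28}, so |A + A| = 11. Thus K = 11/6. Here |A + A| = 2|A| − 1 = 11, the minimum possible — so K = 11/6 is minimal, which holds iff A is an arithmetic progression.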